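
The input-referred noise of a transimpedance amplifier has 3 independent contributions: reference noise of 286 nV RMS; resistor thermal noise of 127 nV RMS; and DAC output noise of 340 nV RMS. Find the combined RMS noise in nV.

462 nV

Uncorrelated sources add in power (mean-square): V_tot = √(ΣV_i²)
V_tot = √[(2.86×10⁻⁷)² + (1.27×10⁻⁷)² + (3.40×10⁻⁷)²] = 4.62×10⁻⁷ V = 462 nV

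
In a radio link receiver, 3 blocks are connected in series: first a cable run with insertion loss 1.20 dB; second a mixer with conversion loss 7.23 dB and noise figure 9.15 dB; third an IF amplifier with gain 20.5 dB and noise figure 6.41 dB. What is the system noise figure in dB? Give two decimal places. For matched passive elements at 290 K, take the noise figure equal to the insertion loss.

Convert to linear (a loss of L dB is a gain of −L dB): F_i = 10^(NF_i/10), G_i = 10^(G_i,dB/10)
  Stage 1: F_1 = 10^(1.20/10) = 1.318, G_1 = 10^(−1.20/10) = 0.7586
  Stage 2: F_2 = 10^(9.15/10) = 8.222, G_2 = 10^(−7.23/10) = 0.1892
  Stage 3: F_3 = 10^(6.41/10) = 4.375, G_3 = 10^(20.5/10) = 112.2
Friis cascade:
  F = 1.318 + (8.222 − 1)/0.7586 + (4.375 − 1)/0.1435 = 34.35
NF = 10 log₁₀(34.35) = 15.36 dB

15.36 dB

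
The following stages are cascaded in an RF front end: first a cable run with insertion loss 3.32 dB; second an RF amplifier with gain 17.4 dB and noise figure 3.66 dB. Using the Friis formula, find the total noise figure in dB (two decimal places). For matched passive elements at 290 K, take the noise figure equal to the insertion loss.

6.98 dB

Convert to linear (a loss of L dB is a gain of −L dB): F_i = 10^(NF_i/10), G_i = 10^(G_i,dB/10)
  Stage 1: F_1 = 10^(3.32/10) = 2.148, G_1 = 10^(−3.32/10) = 0.4656
  Stage 2: F_2 = 10^(3.66/10) = 2.323, G_2 = 10^(17.4/10) = 54.95
Friis cascade:
  F = 2.148 + (2.323 − 1)/0.4656 = 4.989
NF = 10 log₁₀(4.989) = 6.98 dB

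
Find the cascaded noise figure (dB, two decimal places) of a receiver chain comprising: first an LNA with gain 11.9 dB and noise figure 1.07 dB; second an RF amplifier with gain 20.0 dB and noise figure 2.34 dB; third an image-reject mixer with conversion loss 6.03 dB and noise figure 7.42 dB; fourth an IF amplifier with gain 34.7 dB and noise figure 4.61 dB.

Convert to linear (a loss of L dB is a gain of −L dB): F_i = 10^(NF_i/10), G_i = 10^(G_i,dB/10)
  Stage 1: F_1 = 10^(1.07/10) = 1.279, G_1 = 10^(11.9/10) = 15.49
  Stage 2: F_2 = 10^(2.34/10) = 1.714, G_2 = 10^(20.0/10) = 100.0
  Stage 3: F_3 = 10^(7.42/10) = 5.521, G_3 = 10^(−6.03/10) = 0.2495
  Stage 4: F_4 = 10^(4.61/10) = 2.891, G_4 = 10^(34.7/10) = 2951
Friis cascade:
  F = 1.279 + (1.714 − 1)/15.49 + (5.521 − 1)/1549 + (2.891 − 1)/386.4 = 1.333
NF = 10 log₁₀(1.333) = 1.25 dB

1.25 dB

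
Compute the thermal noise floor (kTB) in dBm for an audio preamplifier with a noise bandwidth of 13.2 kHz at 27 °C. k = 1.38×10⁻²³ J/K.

−132.6 dBm

T = 27 °C + 273.15 = 300.15 K
P_n = kTB = 1.38×10⁻²³ × 300.15 × 1.32×10⁴ = 5.47×10⁻¹⁷ W
In dBm: 10 log₁₀(5.47×10⁻¹⁷ / 10⁻³) = −132.6 dBm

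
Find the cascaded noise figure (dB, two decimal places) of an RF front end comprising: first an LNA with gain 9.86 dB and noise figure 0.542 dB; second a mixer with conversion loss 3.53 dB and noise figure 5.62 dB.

1.48 dB

Convert to linear (a loss of L dB is a gain of −L dB): F_i = 10^(NF_i/10), G_i = 10^(G_i,dB/10)
  Stage 1: F_1 = 10^(0.542/10) = 1.133, G_1 = 10^(9.86/10) = 9.683
  Stage 2: F_2 = 10^(5.62/10) = 3.648, G_2 = 10^(−3.53/10) = 0.4436
Friis cascade:
  F = 1.133 + (3.648 − 1)/9.683 = 1.406
NF = 10 log₁₀(1.406) = 1.48 dB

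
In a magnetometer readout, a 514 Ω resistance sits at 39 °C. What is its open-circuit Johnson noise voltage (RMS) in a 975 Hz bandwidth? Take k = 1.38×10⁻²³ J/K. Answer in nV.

92.9 nV

T = 39 °C + 273.15 = 312.15 K
V_n = √(4kTRB)
4kTRB = 4 × 1.38×10⁻²³ × 312.15 × 5.14×10² × 9.75×10² = 8.64×10⁻¹⁵ V²
V_n = √(8.64×10⁻¹⁵) = 9.29×10⁻⁸ V = 92.9 nV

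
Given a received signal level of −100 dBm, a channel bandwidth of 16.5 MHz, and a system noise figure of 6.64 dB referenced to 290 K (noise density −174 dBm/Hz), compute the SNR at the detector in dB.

Noise floor: N = −174 + 10 log₁₀(B) + NF
10 log₁₀(1.65×10⁷) = 72.17 dB
N = −174 + 72.17 + 6.64 = −95.19 dBm
SNR = P_sig − N = −100 − (−95.19) = −4.81 dB → −4.8 dB

−4.8 dB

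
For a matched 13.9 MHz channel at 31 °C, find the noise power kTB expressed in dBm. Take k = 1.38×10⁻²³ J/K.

T = 31 °C + 273.15 = 304.15 K
P_n = kTB = 1.38×10⁻²³ × 304.15 × 1.39×10⁷ = 5.83×10⁻¹⁴ W
In dBm: 10 log₁₀(5.83×10⁻¹⁴ / 10⁻³) = −102.3 dBm

−102.3 dBm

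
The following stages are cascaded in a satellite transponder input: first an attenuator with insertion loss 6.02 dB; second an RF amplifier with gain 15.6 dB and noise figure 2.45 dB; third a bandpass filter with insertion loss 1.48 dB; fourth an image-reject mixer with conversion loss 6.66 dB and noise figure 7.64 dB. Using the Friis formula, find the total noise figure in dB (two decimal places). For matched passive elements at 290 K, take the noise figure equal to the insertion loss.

Convert to linear (a loss of L dB is a gain of −L dB): F_i = 10^(NF_i/10), G_i = 10^(G_i,dB/10)
  Stage 1: F_1 = 10^(6.02/10) = 3.999, G_1 = 10^(−6.02/10) = 0.2500
  Stage 2: F_2 = 10^(2.45/10) = 1.758, G_2 = 10^(15.6/10) = 36.31
  Stage 3: F_3 = 10^(1.48/10) = 1.406, G_3 = 10^(−1.48/10) = 0.7112
  Stage 4: F_4 = 10^(7.64/10) = 5.808, G_4 = 10^(−6.66/10) = 0.2158
Friis cascade:
  F = 3.999 + (1.758 − 1)/0.2500 + (1.406 − 1)/9.078 + (5.808 − 1)/6.457 = 7.820
NF = 10 log₁₀(7.820) = 8.93 dB

8.93 dB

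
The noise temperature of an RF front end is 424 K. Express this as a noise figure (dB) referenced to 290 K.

3.91 dB

F = 1 + T_e/T₀ = 1 + 424/290 = 2.46207
NF = 10 log₁₀(2.46207) = 3.91 dB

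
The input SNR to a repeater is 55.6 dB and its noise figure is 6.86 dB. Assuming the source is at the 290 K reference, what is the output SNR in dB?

By definition F = SNR_in/SNR_out, so in dB: SNR_out = SNR_in − NF
SNR_out = 55.6 − 6.86 = 48.74 dB

48.74 dB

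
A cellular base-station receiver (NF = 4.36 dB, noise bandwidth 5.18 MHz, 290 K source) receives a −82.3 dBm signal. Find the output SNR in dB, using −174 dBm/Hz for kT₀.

20.2 dB

Noise floor: N = −174 + 10 log₁₀(B) + NF
10 log₁₀(5.18×10⁶) = 67.14 dB
N = −174 + 67.14 + 4.36 = −102.50 dBm
SNR = P_sig − N = −82.3 − (−102.50) = 20.20 dB → 20.2 dB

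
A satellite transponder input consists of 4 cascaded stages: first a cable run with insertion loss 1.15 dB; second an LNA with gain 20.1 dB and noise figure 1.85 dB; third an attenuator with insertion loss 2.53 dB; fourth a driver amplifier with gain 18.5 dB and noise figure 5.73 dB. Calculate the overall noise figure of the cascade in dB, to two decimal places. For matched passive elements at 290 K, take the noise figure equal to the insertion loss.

Convert to linear (a loss of L dB is a gain of −L dB): F_i = 10^(NF_i/10), G_i = 10^(G_i,dB/10)
  Stage 1: F_1 = 10^(1.15/10) = 1.303, G_1 = 10^(−1.15/10) = 0.7674
  Stage 2: F_2 = 10^(1.85/10) = 1.531, G_2 = 10^(20.1/10) = 102.3
  Stage 3: F_3 = 10^(2.53/10) = 1.791, G_3 = 10^(−2.53/10) = 0.5585
  Stage 4: F_4 = 10^(5.73/10) = 3.741, G_4 = 10^(18.5/10) = 70.79
Friis cascade:
  F = 1.303 + (1.531 − 1)/0.7674 + (1.791 − 1)/78.52 + (3.741 − 1)/43.85 = 2.068
NF = 10 log₁₀(2.068) = 3.16 dB

3.16 dB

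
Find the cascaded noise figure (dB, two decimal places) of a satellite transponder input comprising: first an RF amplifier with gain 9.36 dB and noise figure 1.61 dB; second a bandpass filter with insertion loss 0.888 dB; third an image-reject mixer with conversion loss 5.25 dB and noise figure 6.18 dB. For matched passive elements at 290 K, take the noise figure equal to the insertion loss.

Convert to linear (a loss of L dB is a gain of −L dB): F_i = 10^(NF_i/10), G_i = 10^(G_i,dB/10)
  Stage 1: F_1 = 10^(1.61/10) = 1.449, G_1 = 10^(9.36/10) = 8.630
  Stage 2: F_2 = 10^(0.888/10) = 1.227, G_2 = 10^(−0.888/10) = 0.8151
  Stage 3: F_3 = 10^(6.18/10) = 4.150, G_3 = 10^(−5.25/10) = 0.2985
Friis cascade:
  F = 1.449 + (1.227 − 1)/8.630 + (4.150 − 1)/7.034 = 1.923
NF = 10 log₁₀(1.923) = 2.84 dB

2.84 dB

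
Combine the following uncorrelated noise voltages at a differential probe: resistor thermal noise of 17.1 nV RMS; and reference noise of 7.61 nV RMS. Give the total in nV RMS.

Uncorrelated sources add in power (mean-square): V_tot = √(ΣV_i²)
V_tot = √[(1.71×10⁻⁸)² + (7.61×10⁻⁹)²] = 1.87×10⁻⁸ V = 18.7 nV

18.7 nV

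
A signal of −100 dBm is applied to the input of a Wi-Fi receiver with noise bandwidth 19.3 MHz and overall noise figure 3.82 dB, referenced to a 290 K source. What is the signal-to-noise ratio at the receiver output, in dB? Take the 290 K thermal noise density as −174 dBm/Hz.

Noise floor: N = −174 + 10 log₁₀(B) + NF
10 log₁₀(1.93×10⁷) = 72.86 dB
N = −174 + 72.86 + 3.82 = −97.32 dBm
SNR = P_sig − N = −100 − (−97.32) = −2.68 dB → −2.7 dB

−2.7 dB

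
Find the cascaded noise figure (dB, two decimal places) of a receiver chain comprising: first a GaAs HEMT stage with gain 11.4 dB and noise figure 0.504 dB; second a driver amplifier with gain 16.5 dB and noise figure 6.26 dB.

1.33 dB

Convert to linear (a loss of L dB is a gain of −L dB): F_i = 10^(NF_i/10), G_i = 10^(G_i,dB/10)
  Stage 1: F_1 = 10^(0.504/10) = 1.123, G_1 = 10^(11.4/10) = 13.80
  Stage 2: F_2 = 10^(6.26/10) = 4.227, G_2 = 10^(16.5/10) = 44.67
Friis cascade:
  F = 1.123 + (4.227 − 1)/13.80 = 1.357
NF = 10 log₁₀(1.357) = 1.33 dB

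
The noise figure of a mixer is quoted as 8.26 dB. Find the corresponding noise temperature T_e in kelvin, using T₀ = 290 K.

1653 K

F = 10^(8.26/10) = 6.69885
T_e = (F − 1)·T₀ = (6.69885 − 1) × 290 = 1653 K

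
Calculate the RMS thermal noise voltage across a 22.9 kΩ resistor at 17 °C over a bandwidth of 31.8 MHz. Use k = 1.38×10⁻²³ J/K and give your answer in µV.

T = 17 °C + 273.15 = 290.15 K
V_n = √(4kTRB)
4kTRB = 4 × 1.38×10⁻²³ × 290.15 × 2.29×10⁴ × 3.18×10⁷ = 1.17×10⁻⁸ V²
V_n = √(1.17×10⁻⁸) = 1.08×10⁻⁴ V = 108 µV

108 µV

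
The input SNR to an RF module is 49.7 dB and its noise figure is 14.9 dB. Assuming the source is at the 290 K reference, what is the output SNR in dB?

34.8 dB

By definition F = SNR_in/SNR_out, so in dB: SNR_out = SNR_in − NF
SNR_out = 49.7 − 14.9 = 34.8 dB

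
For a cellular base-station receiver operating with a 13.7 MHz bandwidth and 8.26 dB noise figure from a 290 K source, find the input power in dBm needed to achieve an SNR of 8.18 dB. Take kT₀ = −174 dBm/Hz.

Sensitivity = −174 + 10 log₁₀(B) + NF + SNR_min
= −174 + 71.37 + 8.26 + 8.18
= −86.19 dBm → −86.2 dBm

−86.2 dBm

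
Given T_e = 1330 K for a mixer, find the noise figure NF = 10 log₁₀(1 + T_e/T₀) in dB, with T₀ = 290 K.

F = 1 + T_e/T₀ = 1 + 1330/290 = 5.58621
NF = 10 log₁₀(5.58621) = 7.47 dB

7.47 dB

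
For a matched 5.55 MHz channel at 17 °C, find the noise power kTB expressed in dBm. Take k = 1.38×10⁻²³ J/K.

T = 17 °C + 273.15 = 290.15 K
P_n = kTB = 1.38×10⁻²³ × 290.15 × 5.55×10⁶ = 2.22×10⁻¹⁴ W
In dBm: 10 log₁₀(2.22×10⁻¹⁴ / 10⁻³) = −106.5 dBm

−106.5 dBm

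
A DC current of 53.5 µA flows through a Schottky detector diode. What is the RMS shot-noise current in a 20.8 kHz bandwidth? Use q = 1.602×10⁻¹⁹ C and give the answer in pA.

597 pA

I_n = √(2qI·B)
2qI·B = 2 × 1.602×10⁻¹⁹ × 5.35×10⁻⁵ × 2.08×10⁴ = 3.57×10⁻¹⁹ A²
I_n = √(3.57×10⁻¹⁹) = 5.97×10⁻¹⁰ A = 597 pA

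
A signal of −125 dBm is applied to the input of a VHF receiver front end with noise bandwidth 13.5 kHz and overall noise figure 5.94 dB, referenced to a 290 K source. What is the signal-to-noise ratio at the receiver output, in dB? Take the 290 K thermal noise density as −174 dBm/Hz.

1.8 dB

Noise floor: N = −174 + 10 log₁₀(B) + NF
10 log₁₀(1.35×10⁴) = 41.3 dB
N = −174 + 41.3 + 5.94 = −126.76 dBm
SNR = P_sig − N = −125 − (−126.76) = 1.76 dB → 1.8 dB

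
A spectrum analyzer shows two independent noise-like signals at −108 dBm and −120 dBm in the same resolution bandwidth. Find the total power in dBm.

Convert to linear, add, convert back:
P₁ = 1.58×10⁻¹⁴ W, P₂ = 1.00×10⁻¹⁵ W
P_tot = 1.68×10⁻¹⁴ W → 10 log₁₀(P_tot / 10⁻³) = −107.7 dBm

−107.7 dBm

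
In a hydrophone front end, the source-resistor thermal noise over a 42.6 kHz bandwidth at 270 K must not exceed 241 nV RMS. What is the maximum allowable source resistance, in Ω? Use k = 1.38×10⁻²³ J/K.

Johnson–Nyquist: V_n = √(4kTRB) ⇒ R = V_n² / (4kTB)
4kTB = 4 × 1.38×10⁻²³ × 270 × 4.26×10⁴ = 6.35×10⁻¹⁶
R = (2.41×10⁻⁷)² / 6.35×10⁻¹⁶ = 9.15×10¹ Ω = 91.5 Ω

91.5 Ω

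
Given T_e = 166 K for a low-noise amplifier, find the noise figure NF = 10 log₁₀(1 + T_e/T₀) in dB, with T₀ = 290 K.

F = 1 + T_e/T₀ = 1 + 166/290 = 1.57241
NF = 10 log₁₀(1.57241) = 1.97 dB

1.97 dB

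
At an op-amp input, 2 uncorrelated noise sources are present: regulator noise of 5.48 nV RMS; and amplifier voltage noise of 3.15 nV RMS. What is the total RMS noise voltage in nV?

Uncorrelated sources add in power (mean-square): V_tot = √(ΣV_i²)
V_tot = √[(5.48×10⁻⁹)² + (3.15×10⁻⁹)²] = 6.32×10⁻⁹ V = 6.32 nV

6.32 nV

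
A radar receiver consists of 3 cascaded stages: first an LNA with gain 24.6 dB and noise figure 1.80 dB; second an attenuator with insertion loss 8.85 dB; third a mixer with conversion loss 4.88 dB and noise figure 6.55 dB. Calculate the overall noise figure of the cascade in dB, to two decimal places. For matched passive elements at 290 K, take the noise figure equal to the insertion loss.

Convert to linear (a loss of L dB is a gain of −L dB): F_i = 10^(NF_i/10), G_i = 10^(G_i,dB/10)
  Stage 1: F_1 = 10^(1.80/10) = 1.514, G_1 = 10^(24.6/10) = 288.4
  Stage 2: F_2 = 10^(8.85/10) = 7.674, G_2 = 10^(−8.85/10) = 0.1303
  Stage 3: F_3 = 10^(6.55/10) = 4.519, G_3 = 10^(−4.88/10) = 0.3251
Friis cascade:
  F = 1.514 + (7.674 − 1)/288.4 + (4.519 − 1)/37.58 = 1.630
NF = 10 log₁₀(1.630) = 2.12 dB

2.12 dB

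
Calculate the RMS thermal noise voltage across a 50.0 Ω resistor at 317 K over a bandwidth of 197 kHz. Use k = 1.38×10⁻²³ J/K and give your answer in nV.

415 nV

V_n = √(4kTRB)
4kTRB = 4 × 1.38×10⁻²³ × 317 × 5.00×10¹ × 1.97×10⁵ = 1.72×10⁻¹³ V²
V_n = √(1.72×10⁻¹³) = 4.15×10⁻⁷ V = 415 nV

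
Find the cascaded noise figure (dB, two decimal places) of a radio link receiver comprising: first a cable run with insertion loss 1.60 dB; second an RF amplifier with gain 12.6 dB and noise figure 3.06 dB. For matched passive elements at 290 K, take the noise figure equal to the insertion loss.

4.66 dB

Convert to linear (a loss of L dB is a gain of −L dB): F_i = 10^(NF_i/10), G_i = 10^(G_i,dB/10)
  Stage 1: F_1 = 10^(1.60/10) = 1.445, G_1 = 10^(−1.60/10) = 0.6918
  Stage 2: F_2 = 10^(3.06/10) = 2.023, G_2 = 10^(12.6/10) = 18.20
Friis cascade:
  F = 1.445 + (2.023 − 1)/0.6918 = 2.924
NF = 10 log₁₀(2.924) = 4.66 dB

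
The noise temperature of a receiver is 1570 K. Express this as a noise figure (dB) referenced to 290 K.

8.07 dB

F = 1 + T_e/T₀ = 1 + 1570/290 = 6.41379
NF = 10 log₁₀(6.41379) = 8.07 dB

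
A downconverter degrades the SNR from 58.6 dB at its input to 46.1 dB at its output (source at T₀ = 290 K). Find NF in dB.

12.5 dB

NF (dB) = SNR_in(dB) − SNR_out(dB) when the source is at T₀
NF = 58.6 − 46.1 = 12.5 dB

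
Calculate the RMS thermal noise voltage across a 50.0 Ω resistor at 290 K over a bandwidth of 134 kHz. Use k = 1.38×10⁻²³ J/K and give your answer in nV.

V_n = √(4kTRB)
4kTRB = 4 × 1.38×10⁻²³ × 290 × 5.00×10¹ × 1.34×10⁵ = 1.07×10⁻¹³ V²
V_n = √(1.07×10⁻¹³) = 3.27×10⁻⁷ V = 327 nV

327 nV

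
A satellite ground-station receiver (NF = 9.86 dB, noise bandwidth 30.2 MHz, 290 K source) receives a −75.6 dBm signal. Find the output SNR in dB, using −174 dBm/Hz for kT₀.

13.7 dB

Noise floor: N = −174 + 10 log₁₀(B) + NF
10 log₁₀(3.02×10⁷) = 74.8 dB
N = −174 + 74.8 + 9.86 = −89.34 dBm
SNR = P_sig − N = −75.6 − (−89.34) = 13.74 dB → 13.7 dB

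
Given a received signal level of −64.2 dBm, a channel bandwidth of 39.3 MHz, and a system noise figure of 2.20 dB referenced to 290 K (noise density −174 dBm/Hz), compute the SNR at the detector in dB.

Noise floor: N = −174 + 10 log₁₀(B) + NF
10 log₁₀(3.93×10⁷) = 75.94 dB
N = −174 + 75.94 + 2.20 = −95.86 dBm
SNR = P_sig − N = −64.2 − (−95.86) = 31.66 dB → 31.7 dB

31.7 dB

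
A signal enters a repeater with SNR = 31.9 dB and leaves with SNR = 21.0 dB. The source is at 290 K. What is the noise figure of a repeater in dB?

NF (dB) = SNR_in(dB) − SNR_out(dB) when the source is at T₀
NF = 31.9 − 21.0 = 10.9 dB

10.9 dB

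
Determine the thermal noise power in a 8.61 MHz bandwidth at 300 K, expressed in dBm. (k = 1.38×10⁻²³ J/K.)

−104.5 dBm

P_n = kTB = 1.38×10⁻²³ × 300 × 8.61×10⁶ = 3.56×10⁻¹⁴ W
In dBm: 10 log₁₀(3.56×10⁻¹⁴ / 10⁻³) = −104.5 dBm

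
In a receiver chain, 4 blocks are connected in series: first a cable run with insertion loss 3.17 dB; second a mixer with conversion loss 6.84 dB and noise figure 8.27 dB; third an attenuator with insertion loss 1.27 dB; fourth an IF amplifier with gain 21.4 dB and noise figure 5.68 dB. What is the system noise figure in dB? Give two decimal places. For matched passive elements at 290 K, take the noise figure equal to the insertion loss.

17.29 dB

Convert to linear (a loss of L dB is a gain of −L dB): F_i = 10^(NF_i/10), G_i = 10^(G_i,dB/10)
  Stage 1: F_1 = 10^(3.17/10) = 2.075, G_1 = 10^(−3.17/10) = 0.4819
  Stage 2: F_2 = 10^(8.27/10) = 6.714, G_2 = 10^(−6.84/10) = 0.2070
  Stage 3: F_3 = 10^(1.27/10) = 1.340, G_3 = 10^(−1.27/10) = 0.7464
  Stage 4: F_4 = 10^(5.68/10) = 3.698, G_4 = 10^(21.4/10) = 138.0
Friis cascade:
  F = 2.075 + (6.714 − 1)/0.4819 + (1.340 − 1)/0.09977 + (3.698 − 1)/0.07447 = 53.57
NF = 10 log₁₀(53.57) = 17.29 dB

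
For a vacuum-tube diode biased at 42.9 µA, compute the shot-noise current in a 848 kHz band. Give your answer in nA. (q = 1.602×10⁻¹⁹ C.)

I_n = √(2qI·B)
2qI·B = 2 × 1.602×10⁻¹⁹ × 4.29×10⁻⁵ × 8.48×10⁵ = 1.17×10⁻¹⁷ A²
I_n = √(1.17×10⁻¹⁷) = 3.41×10⁻⁹ A = 3.41 nA

3.41 nA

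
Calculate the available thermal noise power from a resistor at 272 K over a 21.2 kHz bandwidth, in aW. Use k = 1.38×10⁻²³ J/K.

P_n = kTB = 1.38×10⁻²³ × 272 × 2.12×10⁴ = 7.96×10⁻¹⁷ W = 79.6 aW

79.6 aW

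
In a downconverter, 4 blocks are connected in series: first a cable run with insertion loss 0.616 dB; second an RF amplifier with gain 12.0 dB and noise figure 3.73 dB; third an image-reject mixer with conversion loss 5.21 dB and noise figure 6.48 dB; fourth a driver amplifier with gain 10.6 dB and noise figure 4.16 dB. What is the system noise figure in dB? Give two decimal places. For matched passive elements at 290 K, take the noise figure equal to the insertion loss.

5.26 dB

Convert to linear (a loss of L dB is a gain of −L dB): F_i = 10^(NF_i/10), G_i = 10^(G_i,dB/10)
  Stage 1: F_1 = 10^(0.616/10) = 1.152, G_1 = 10^(−0.616/10) = 0.8678
  Stage 2: F_2 = 10^(3.73/10) = 2.360, G_2 = 10^(12.0/10) = 15.85
  Stage 3: F_3 = 10^(6.48/10) = 4.446, G_3 = 10^(−5.21/10) = 0.3013
  Stage 4: F_4 = 10^(4.16/10) = 2.606, G_4 = 10^(10.6/10) = 11.48
Friis cascade:
  F = 1.152 + (2.360 − 1)/0.8678 + (4.446 − 1)/13.75 + (2.606 − 1)/4.144 = 3.358
NF = 10 log₁₀(3.358) = 5.26 dB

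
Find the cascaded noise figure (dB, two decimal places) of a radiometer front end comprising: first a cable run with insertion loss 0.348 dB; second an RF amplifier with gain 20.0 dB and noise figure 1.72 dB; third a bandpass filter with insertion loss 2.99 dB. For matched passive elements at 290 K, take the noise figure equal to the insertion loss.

Convert to linear (a loss of L dB is a gain of −L dB): F_i = 10^(NF_i/10), G_i = 10^(G_i,dB/10)
  Stage 1: F_1 = 10^(0.348/10) = 1.083, G_1 = 10^(−0.348/10) = 0.9230
  Stage 2: F_2 = 10^(1.72/10) = 1.486, G_2 = 10^(20.0/10) = 100.0
  Stage 3: F_3 = 10^(2.99/10) = 1.991, G_3 = 10^(−2.99/10) = 0.5023
Friis cascade:
  F = 1.083 + (1.486 − 1)/0.9230 + (1.991 − 1)/92.30 = 1.621
NF = 10 log₁₀(1.621) = 2.10 dB

2.10 dB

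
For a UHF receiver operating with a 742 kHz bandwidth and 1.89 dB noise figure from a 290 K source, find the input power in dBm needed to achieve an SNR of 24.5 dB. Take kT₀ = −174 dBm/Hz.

Sensitivity = −174 + 10 log₁₀(B) + NF + SNR_min
= −174 + 58.7 + 1.89 + 24.5
= −88.91 dBm → −88.9 dBm

−88.9 dBm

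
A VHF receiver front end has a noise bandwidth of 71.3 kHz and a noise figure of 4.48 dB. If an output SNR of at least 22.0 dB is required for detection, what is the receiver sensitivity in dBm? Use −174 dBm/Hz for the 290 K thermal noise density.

Sensitivity = −174 + 10 log₁₀(B) + NF + SNR_min
= −174 + 48.53 + 4.48 + 22.0
= −98.99 dBm → −99.0 dBm

−99.0 dBm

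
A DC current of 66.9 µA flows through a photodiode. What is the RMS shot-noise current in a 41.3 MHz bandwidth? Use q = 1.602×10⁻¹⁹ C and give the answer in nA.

29.8 nA

I_n = √(2qI·B)
2qI·B = 2 × 1.602×10⁻¹⁹ × 6.69×10⁻⁵ × 4.13×10⁷ = 8.85×10⁻¹⁶ A²
I_n = √(8.85×10⁻¹⁶) = 2.98×10⁻⁸ A = 29.8 nA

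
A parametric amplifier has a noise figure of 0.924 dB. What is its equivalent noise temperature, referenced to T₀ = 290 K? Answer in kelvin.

68.8 K

F = 10^(0.924/10) = 1.23709
T_e = (F − 1)·T₀ = (1.23709 − 1) × 290 = 68.8 K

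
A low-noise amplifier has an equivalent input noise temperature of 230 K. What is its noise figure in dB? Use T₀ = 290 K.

2.54 dB

F = 1 + T_e/T₀ = 1 + 230/290 = 1.7931
NF = 10 log₁₀(1.7931) = 2.54 dB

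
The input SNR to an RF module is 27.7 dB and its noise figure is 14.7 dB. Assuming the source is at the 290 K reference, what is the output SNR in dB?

13.0 dB

By definition F = SNR_in/SNR_out, so in dB: SNR_out = SNR_in − NF
SNR_out = 27.7 − 14.7 = 13.0 dB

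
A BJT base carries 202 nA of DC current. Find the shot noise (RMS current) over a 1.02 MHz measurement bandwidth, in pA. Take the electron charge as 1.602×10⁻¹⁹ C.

I_n = √(2qI·B)
2qI·B = 2 × 1.602×10⁻¹⁹ × 2.02×10⁻⁷ × 1.02×10⁶ = 6.60×10⁻²⁰ A²
I_n = √(6.60×10⁻²⁰) = 2.57×10⁻¹⁰ A = 257 pA

257 pA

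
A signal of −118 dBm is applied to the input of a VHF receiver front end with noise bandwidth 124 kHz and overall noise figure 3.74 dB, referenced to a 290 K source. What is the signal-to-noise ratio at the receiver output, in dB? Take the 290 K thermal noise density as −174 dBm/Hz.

Noise floor: N = −174 + 10 log₁₀(B) + NF
10 log₁₀(1.24×10⁵) = 50.93 dB
N = −174 + 50.93 + 3.74 = −119.33 dBm
SNR = P_sig − N = −118 − (−119.33) = 1.33 dB → 1.3 dB

1.3 dB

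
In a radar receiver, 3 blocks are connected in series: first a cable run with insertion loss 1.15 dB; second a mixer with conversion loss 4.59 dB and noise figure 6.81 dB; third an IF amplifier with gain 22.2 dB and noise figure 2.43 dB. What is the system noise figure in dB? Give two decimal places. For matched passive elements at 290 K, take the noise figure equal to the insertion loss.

Convert to linear (a loss of L dB is a gain of −L dB): F_i = 10^(NF_i/10), G_i = 10^(G_i,dB/10)
  Stage 1: F_1 = 10^(1.15/10) = 1.303, G_1 = 10^(−1.15/10) = 0.7674
  Stage 2: F_2 = 10^(6.81/10) = 4.797, G_2 = 10^(−4.59/10) = 0.3475
  Stage 3: F_3 = 10^(2.43/10) = 1.750, G_3 = 10^(22.2/10) = 166.0
Friis cascade:
  F = 1.303 + (4.797 − 1)/0.7674 + (1.750 − 1)/0.2667 = 9.063
NF = 10 log₁₀(9.063) = 9.57 dB

9.57 dB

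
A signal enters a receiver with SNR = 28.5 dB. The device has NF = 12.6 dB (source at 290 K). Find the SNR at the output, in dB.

By definition F = SNR_in/SNR_out, so in dB: SNR_out = SNR_in − NF
SNR_out = 28.5 − 12.6 = 15.9 dB

15.9 dB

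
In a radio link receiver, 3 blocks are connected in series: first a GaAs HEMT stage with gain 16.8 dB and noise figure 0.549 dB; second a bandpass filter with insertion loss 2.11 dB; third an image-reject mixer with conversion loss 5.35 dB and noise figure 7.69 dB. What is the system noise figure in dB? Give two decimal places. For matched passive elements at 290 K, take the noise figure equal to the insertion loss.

1.18 dB

Convert to linear (a loss of L dB is a gain of −L dB): F_i = 10^(NF_i/10), G_i = 10^(G_i,dB/10)
  Stage 1: F_1 = 10^(0.549/10) = 1.135, G_1 = 10^(16.8/10) = 47.86
  Stage 2: F_2 = 10^(2.11/10) = 1.626, G_2 = 10^(−2.11/10) = 0.6152
  Stage 3: F_3 = 10^(7.69/10) = 5.875, G_3 = 10^(−5.35/10) = 0.2917
Friis cascade:
  F = 1.135 + (1.626 − 1)/47.86 + (5.875 − 1)/29.44 = 1.313
NF = 10 log₁₀(1.313) = 1.18 dB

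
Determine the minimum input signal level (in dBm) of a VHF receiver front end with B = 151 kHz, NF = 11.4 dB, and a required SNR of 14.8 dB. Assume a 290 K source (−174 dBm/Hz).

Sensitivity = −174 + 10 log₁₀(B) + NF + SNR_min
= −174 + 51.79 + 11.4 + 14.8
= −96.01 dBm → −96.0 dBm

−96.0 dBm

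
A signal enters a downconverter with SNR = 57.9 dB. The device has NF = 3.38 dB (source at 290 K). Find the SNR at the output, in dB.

54.52 dB

By definition F = SNR_in/SNR_out, so in dB: SNR_out = SNR_in − NF
SNR_out = 57.9 − 3.38 = 54.52 dB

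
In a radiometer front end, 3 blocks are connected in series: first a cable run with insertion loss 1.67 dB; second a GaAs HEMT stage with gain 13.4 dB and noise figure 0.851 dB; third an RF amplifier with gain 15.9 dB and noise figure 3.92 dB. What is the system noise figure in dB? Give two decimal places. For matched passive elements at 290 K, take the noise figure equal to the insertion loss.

Convert to linear (a loss of L dB is a gain of −L dB): F_i = 10^(NF_i/10), G_i = 10^(G_i,dB/10)
  Stage 1: F_1 = 10^(1.67/10) = 1.469, G_1 = 10^(−1.67/10) = 0.6808
  Stage 2: F_2 = 10^(0.851/10) = 1.216, G_2 = 10^(13.4/10) = 21.88
  Stage 3: F_3 = 10^(3.92/10) = 2.466, G_3 = 10^(15.9/10) = 38.90
Friis cascade:
  F = 1.469 + (1.216 − 1)/0.6808 + (2.466 − 1)/14.89 = 1.885
NF = 10 log₁₀(1.885) = 2.75 dB

2.75 dB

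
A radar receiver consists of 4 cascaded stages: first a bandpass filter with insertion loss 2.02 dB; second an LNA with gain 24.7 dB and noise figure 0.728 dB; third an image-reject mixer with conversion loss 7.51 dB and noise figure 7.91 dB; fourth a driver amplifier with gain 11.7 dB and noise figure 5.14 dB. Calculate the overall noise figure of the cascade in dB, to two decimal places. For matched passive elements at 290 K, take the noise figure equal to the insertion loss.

2.97 dB

Convert to linear (a loss of L dB is a gain of −L dB): F_i = 10^(NF_i/10), G_i = 10^(G_i,dB/10)
  Stage 1: F_1 = 10^(2.02/10) = 1.592, G_1 = 10^(−2.02/10) = 0.6281
  Stage 2: F_2 = 10^(0.728/10) = 1.182, G_2 = 10^(24.7/10) = 295.1
  Stage 3: F_3 = 10^(7.91/10) = 6.180, G_3 = 10^(−7.51/10) = 0.1774
  Stage 4: F_4 = 10^(5.14/10) = 3.266, G_4 = 10^(11.7/10) = 14.79
Friis cascade:
  F = 1.592 + (1.182 − 1)/0.6281 + (6.180 − 1)/185.4 + (3.266 − 1)/32.89 = 1.980
NF = 10 log₁₀(1.980) = 2.97 dB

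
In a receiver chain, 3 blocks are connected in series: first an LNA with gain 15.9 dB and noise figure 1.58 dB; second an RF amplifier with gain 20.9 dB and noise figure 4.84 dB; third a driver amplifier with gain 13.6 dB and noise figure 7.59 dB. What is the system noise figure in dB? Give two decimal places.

Convert to linear (a loss of L dB is a gain of −L dB): F_i = 10^(NF_i/10), G_i = 10^(G_i,dB/10)
  Stage 1: F_1 = 10^(1.58/10) = 1.439, G_1 = 10^(15.9/10) = 38.90
  Stage 2: F_2 = 10^(4.84/10) = 3.048, G_2 = 10^(20.9/10) = 123.0
  Stage 3: F_3 = 10^(7.59/10) = 5.741, G_3 = 10^(13.6/10) = 22.91
Friis cascade:
  F = 1.439 + (3.048 − 1)/38.90 + (5.741 − 1)/4786 = 1.492
NF = 10 log₁₀(1.492) = 1.74 dB

1.74 dB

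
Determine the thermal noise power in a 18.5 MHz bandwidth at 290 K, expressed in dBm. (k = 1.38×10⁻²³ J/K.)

P_n = kTB = 1.38×10⁻²³ × 290 × 1.85×10⁷ = 7.40×10⁻¹⁴ W
In dBm: 10 log₁₀(7.40×10⁻¹⁴ / 10⁻³) = −101.3 dBm

−101.3 dBm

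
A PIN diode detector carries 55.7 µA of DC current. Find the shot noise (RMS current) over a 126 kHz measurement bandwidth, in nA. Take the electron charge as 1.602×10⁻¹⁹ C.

I_n = √(2qI·B)
2qI·B = 2 × 1.602×10⁻¹⁹ × 5.57×10⁻⁵ × 1.26×10⁵ = 2.25×10⁻¹⁸ A²
I_n = √(2.25×10⁻¹⁸) = 1.50×10⁻⁹ A = 1.50 nA

1.50 nA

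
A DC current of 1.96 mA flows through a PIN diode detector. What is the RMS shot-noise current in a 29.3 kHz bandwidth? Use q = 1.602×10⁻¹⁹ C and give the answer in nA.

4.29 nA

I_n = √(2qI·B)
2qI·B = 2 × 1.602×10⁻¹⁹ × 1.96×10⁻³ × 2.93×10⁴ = 1.84×10⁻¹⁷ A²
I_n = √(1.84×10⁻¹⁷) = 4.29×10⁻⁹ A = 4.29 nA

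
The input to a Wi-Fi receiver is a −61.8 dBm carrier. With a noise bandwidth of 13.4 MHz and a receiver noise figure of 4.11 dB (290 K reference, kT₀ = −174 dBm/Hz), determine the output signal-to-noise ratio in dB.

36.8 dB

Noise floor: N = −174 + 10 log₁₀(B) + NF
10 log₁₀(1.34×10⁷) = 71.27 dB
N = −174 + 71.27 + 4.11 = −98.62 dBm
SNR = P_sig − N = −61.8 − (−98.62) = 36.82 dB → 36.8 dB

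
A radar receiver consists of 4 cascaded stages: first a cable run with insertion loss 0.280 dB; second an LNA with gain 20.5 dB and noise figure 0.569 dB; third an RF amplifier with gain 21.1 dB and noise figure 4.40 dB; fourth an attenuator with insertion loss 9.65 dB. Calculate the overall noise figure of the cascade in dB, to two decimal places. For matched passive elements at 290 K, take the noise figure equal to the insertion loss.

Convert to linear (a loss of L dB is a gain of −L dB): F_i = 10^(NF_i/10), G_i = 10^(G_i,dB/10)
  Stage 1: F_1 = 10^(0.280/10) = 1.067, G_1 = 10^(−0.280/10) = 0.9376
  Stage 2: F_2 = 10^(0.569/10) = 1.140, G_2 = 10^(20.5/10) = 112.2
  Stage 3: F_3 = 10^(4.40/10) = 2.754, G_3 = 10^(21.1/10) = 128.8
  Stage 4: F_4 = 10^(9.65/10) = 9.226, G_4 = 10^(−9.65/10) = 0.1084
Friis cascade:
  F = 1.067 + (1.140 − 1)/0.9376 + (2.754 − 1)/105.2 + (9.226 − 1)/1.355×10⁴ = 1.233
NF = 10 log₁₀(1.233) = 0.91 dB

0.91 dB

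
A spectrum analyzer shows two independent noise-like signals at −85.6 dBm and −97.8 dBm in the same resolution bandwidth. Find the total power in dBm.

−85.3 dBm

Convert to linear, add, convert back:
P₁ = 2.75×10⁻¹² W, P₂ = 1.66×10⁻¹³ W
P_tot = 2.92×10⁻¹² W → 10 log₁₀(P_tot / 10⁻³) = −85.3 dBm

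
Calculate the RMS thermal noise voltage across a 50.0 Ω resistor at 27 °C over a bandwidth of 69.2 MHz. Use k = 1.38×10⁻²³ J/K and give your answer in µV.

T = 27 °C + 273.15 = 300.15 K
V_n = √(4kTRB)
4kTRB = 4 × 1.38×10⁻²³ × 300.15 × 5.00×10¹ × 6.92×10⁷ = 5.73×10⁻¹¹ V²
V_n = √(5.73×10⁻¹¹) = 7.57×10⁻⁶ V = 7.57 µV

7.57 µV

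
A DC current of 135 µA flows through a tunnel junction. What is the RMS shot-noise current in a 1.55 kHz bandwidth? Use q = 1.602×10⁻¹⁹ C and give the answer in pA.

259 pA

I_n = √(2qI·B)
2qI·B = 2 × 1.602×10⁻¹⁹ × 1.35×10⁻⁴ × 1.55×10³ = 6.70×10⁻²⁰ A²
I_n = √(6.70×10⁻²⁰) = 2.59×10⁻¹⁰ A = 259 pA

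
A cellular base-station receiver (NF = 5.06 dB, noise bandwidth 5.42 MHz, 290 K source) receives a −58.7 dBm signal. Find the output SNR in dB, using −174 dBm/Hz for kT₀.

Noise floor: N = −174 + 10 log₁₀(B) + NF
10 log₁₀(5.42×10⁶) = 67.34 dB
N = −174 + 67.34 + 5.06 = −101.60 dBm
SNR = P_sig − N = −58.7 − (−101.60) = 42.90 dB → 42.9 dB

42.9 dB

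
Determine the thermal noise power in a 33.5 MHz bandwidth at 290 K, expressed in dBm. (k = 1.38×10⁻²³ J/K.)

−98.7 dBm

P_n = kTB = 1.38×10⁻²³ × 290 × 3.35×10⁷ = 1.34×10⁻¹³ W
In dBm: 10 log₁₀(1.34×10⁻¹³ / 10⁻³) = −98.7 dBm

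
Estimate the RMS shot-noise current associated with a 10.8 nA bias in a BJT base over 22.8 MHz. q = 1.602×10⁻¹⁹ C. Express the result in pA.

I_n = √(2qI·B)
2qI·B = 2 × 1.602×10⁻¹⁹ × 1.08×10⁻⁸ × 2.28×10⁷ = 7.89×10⁻²⁰ A²
I_n = √(7.89×10⁻²⁰) = 2.81×10⁻¹⁰ A = 281 pA

281 pA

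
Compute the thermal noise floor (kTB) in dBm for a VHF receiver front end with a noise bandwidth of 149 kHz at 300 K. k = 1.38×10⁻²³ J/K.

P_n = kTB = 1.38×10⁻²³ × 300 × 1.49×10⁵ = 6.17×10⁻¹⁶ W
In dBm: 10 log₁₀(6.17×10⁻¹⁶ / 10⁻³) = −122.1 dBm

−122.1 dBm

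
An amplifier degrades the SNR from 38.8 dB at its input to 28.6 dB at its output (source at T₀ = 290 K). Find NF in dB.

NF (dB) = SNR_in(dB) − SNR_out(dB) when the source is at T₀
NF = 38.8 − 28.6 = 10.2 dB

10.2 dB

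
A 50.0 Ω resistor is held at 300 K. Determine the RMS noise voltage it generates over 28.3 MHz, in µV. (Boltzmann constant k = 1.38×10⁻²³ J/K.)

V_n = √(4kTRB)
4kTRB = 4 × 1.38×10⁻²³ × 300 × 5.00×10¹ × 2.83×10⁷ = 2.34×10⁻¹¹ V²
V_n = √(2.34×10⁻¹¹) = 4.84×10⁻⁶ V = 4.84 µV

4.84 µV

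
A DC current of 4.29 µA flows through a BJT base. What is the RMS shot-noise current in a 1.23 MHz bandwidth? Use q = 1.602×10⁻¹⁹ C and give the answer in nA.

1.30 nA

I_n = √(2qI·B)
2qI·B = 2 × 1.602×10⁻¹⁹ × 4.29×10⁻⁶ × 1.23×10⁶ = 1.69×10⁻¹⁸ A²
I_n = √(1.69×10⁻¹⁸) = 1.30×10⁻⁹ A = 1.30 nA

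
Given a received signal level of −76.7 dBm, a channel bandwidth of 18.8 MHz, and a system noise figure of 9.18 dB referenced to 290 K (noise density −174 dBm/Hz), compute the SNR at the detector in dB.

15.4 dB

Noise floor: N = −174 + 10 log₁₀(B) + NF
10 log₁₀(1.88×10⁷) = 72.74 dB
N = −174 + 72.74 + 9.18 = −92.08 dBm
SNR = P_sig − N = −76.7 − (−92.08) = 15.38 dB → 15.4 dB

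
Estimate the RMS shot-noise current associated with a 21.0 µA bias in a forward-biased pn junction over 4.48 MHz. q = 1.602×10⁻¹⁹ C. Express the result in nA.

5.49 nA

I_n = √(2qI·B)
2qI·B = 2 × 1.602×10⁻¹⁹ × 2.10×10⁻⁵ × 4.48×10⁶ = 3.01×10⁻¹⁷ A²
I_n = √(3.01×10⁻¹⁷) = 5.49×10⁻⁹ A = 5.49 nA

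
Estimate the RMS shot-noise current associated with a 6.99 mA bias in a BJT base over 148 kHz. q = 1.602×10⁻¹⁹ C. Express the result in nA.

18.2 nA

I_n = √(2qI·B)
2qI·B = 2 × 1.602×10⁻¹⁹ × 6.99×10⁻³ × 1.48×10⁵ = 3.31×10⁻¹⁶ A²
I_n = √(3.31×10⁻¹⁶) = 1.82×10⁻⁸ A = 18.2 nA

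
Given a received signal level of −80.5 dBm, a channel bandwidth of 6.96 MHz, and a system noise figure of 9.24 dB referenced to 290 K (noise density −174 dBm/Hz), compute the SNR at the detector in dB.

15.8 dB

Noise floor: N = −174 + 10 log₁₀(B) + NF
10 log₁₀(6.96×10⁶) = 68.43 dB
N = −174 + 68.43 + 9.24 = −96.33 dBm
SNR = P_sig − N = −80.5 − (−96.33) = 15.83 dB → 15.8 dB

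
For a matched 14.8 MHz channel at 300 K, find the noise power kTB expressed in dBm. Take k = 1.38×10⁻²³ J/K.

P_n = kTB = 1.38×10⁻²³ × 300 × 1.48×10⁷ = 6.13×10⁻¹⁴ W
In dBm: 10 log₁₀(6.13×10⁻¹⁴ / 10⁻³) = −102.1 dBm

−102.1 dBm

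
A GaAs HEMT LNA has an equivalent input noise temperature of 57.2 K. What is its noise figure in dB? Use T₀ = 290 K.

0.782 dB

F = 1 + T_e/T₀ = 1 + 57.2/290 = 1.19724
NF = 10 log₁₀(1.19724) = 0.782 dB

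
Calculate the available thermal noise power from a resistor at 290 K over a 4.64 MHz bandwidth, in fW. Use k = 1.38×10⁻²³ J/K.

18.6 fW

P_n = kTB = 1.38×10⁻²³ × 290 × 4.64×10⁶ = 1.86×10⁻¹⁴ W = 18.6 fW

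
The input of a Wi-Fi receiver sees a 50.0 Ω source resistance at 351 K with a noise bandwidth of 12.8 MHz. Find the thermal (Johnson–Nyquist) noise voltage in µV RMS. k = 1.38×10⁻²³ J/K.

V_n = √(4kTRB)
4kTRB = 4 × 1.38×10⁻²³ × 351 × 5.00×10¹ × 1.28×10⁷ = 1.24×10⁻¹¹ V²
V_n = √(1.24×10⁻¹¹) = 3.52×10⁻⁶ V = 3.52 µV

3.52 µV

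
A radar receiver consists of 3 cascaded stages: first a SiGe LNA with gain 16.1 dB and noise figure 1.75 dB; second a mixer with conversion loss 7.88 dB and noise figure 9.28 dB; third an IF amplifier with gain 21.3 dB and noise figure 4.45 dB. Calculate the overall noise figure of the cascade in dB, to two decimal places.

Convert to linear (a loss of L dB is a gain of −L dB): F_i = 10^(NF_i/10), G_i = 10^(G_i,dB/10)
  Stage 1: F_1 = 10^(1.75/10) = 1.496, G_1 = 10^(16.1/10) = 40.74
  Stage 2: F_2 = 10^(9.28/10) = 8.472, G_2 = 10^(−7.88/10) = 0.1629
  Stage 3: F_3 = 10^(4.45/10) = 2.786, G_3 = 10^(21.3/10) = 134.9
Friis cascade:
  F = 1.496 + (8.472 − 1)/40.74 + (2.786 − 1)/6.637 = 1.949
NF = 10 log₁₀(1.949) = 2.90 dB

2.90 dB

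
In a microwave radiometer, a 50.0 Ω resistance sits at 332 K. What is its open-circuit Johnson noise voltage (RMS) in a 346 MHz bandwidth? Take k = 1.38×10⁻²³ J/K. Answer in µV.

17.8 µV

V_n = √(4kTRB)
4kTRB = 4 × 1.38×10⁻²³ × 332 × 5.00×10¹ × 3.46×10⁸ = 3.17×10⁻¹⁰ V²
V_n = √(3.17×10⁻¹⁰) = 1.78×10⁻⁵ V = 17.8 µV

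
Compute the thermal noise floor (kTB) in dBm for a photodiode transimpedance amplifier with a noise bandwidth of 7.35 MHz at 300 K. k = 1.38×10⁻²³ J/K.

P_n = kTB = 1.38×10⁻²³ × 300 × 7.35×10⁶ = 3.04×10⁻¹⁴ W
In dBm: 10 log₁₀(3.04×10⁻¹⁴ / 10⁻³) = −105.2 dBm

−105.2 dBm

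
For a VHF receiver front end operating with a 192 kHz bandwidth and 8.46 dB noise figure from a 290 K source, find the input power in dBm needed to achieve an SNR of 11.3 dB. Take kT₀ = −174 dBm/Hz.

Sensitivity = −174 + 10 log₁₀(B) + NF + SNR_min
= −174 + 52.83 + 8.46 + 11.3
= −101.41 dBm → −101.4 dBm

−101.4 dBm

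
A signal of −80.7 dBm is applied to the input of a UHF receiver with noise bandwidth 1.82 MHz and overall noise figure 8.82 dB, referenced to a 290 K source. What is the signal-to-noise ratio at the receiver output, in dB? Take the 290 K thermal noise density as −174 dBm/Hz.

21.9 dB

Noise floor: N = −174 + 10 log₁₀(B) + NF
10 log₁₀(1.82×10⁶) = 62.6 dB
N = −174 + 62.6 + 8.82 = −102.58 dBm
SNR = P_sig − N = −80.7 − (−102.58) = 21.88 dB → 21.9 dB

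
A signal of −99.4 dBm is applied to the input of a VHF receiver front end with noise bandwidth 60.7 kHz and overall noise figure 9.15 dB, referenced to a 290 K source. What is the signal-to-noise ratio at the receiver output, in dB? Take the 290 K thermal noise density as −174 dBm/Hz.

17.6 dB

Noise floor: N = −174 + 10 log₁₀(B) + NF
10 log₁₀(6.07×10⁴) = 47.83 dB
N = −174 + 47.83 + 9.15 = −117.02 dBm
SNR = P_sig − N = −99.4 − (−117.02) = 17.62 dB → 17.6 dB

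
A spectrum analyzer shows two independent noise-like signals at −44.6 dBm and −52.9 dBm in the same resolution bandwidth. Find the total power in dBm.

Convert to linear, add, convert back:
P₁ = 3.47×10⁻⁸ W, P₂ = 5.13×10⁻⁹ W
P_tot = 3.98×10⁻⁸ W → 10 log₁₀(P_tot / 10⁻³) = −44.0 dBm

−44.0 dBm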